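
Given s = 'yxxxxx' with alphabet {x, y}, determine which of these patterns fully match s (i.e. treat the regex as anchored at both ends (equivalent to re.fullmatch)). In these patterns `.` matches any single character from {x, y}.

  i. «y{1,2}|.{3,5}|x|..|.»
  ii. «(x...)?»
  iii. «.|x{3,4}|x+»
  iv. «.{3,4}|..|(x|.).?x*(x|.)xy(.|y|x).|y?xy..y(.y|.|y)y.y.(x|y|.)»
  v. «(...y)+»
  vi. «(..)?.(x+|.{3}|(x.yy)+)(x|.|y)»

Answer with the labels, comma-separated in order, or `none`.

i → no match
ii → no match
iii → no match
iv → no match
v → no match — must end with 'y'
vi → match

vi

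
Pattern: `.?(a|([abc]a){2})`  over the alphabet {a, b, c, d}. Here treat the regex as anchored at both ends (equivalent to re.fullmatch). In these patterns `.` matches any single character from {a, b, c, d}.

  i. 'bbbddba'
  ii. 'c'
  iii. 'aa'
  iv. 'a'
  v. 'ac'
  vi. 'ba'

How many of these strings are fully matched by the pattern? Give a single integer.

i → no match
ii → no match — must end with 'a'
iii → match
iv → match
v → no match — must end with 'a'
vi → match
Total matched: 3

3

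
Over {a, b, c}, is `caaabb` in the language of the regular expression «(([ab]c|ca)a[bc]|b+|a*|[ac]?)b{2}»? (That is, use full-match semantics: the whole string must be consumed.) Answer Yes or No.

No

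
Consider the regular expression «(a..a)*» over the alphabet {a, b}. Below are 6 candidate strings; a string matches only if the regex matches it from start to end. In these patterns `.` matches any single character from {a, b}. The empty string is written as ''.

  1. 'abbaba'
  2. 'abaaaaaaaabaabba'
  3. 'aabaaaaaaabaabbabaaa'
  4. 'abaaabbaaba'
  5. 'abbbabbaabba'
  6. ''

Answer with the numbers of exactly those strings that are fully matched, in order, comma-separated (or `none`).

2, 6

1. 'abbaba' → no match
2 → match
3 → no match
4. 'abaaabbaaba' → no match
5. 'abbbabbaabba' → no match
6. '' → match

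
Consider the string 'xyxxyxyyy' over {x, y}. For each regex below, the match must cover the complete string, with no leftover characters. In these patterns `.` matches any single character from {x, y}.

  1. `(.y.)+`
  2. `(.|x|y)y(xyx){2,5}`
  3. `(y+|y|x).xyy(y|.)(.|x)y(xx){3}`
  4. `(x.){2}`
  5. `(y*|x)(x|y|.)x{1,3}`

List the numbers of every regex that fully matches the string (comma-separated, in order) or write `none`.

1

1 → match
2 → no match — must end with 'xyx'
3 → no match — must end with 'xx'
4 → no match
5 → no match — must end with 'x'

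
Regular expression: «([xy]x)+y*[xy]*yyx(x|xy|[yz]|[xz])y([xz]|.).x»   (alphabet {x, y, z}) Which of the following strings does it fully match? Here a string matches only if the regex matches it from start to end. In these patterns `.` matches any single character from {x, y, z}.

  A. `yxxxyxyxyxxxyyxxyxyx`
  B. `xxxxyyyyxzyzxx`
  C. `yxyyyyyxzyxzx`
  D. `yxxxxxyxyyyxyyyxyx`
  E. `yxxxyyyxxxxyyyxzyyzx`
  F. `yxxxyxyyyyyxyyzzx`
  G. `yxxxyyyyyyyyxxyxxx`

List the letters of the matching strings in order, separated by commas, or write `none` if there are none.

A → match
B → match
C → match
D → no match
E → match
F → match
G → match

A, B, C, E, F, G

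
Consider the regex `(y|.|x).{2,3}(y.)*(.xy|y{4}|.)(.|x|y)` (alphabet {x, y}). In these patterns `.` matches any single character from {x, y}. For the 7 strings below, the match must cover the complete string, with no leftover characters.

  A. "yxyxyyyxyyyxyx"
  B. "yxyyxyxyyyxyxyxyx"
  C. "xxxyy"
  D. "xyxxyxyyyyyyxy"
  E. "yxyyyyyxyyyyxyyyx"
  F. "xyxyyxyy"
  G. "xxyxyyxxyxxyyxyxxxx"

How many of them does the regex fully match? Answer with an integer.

5

A → match
B → match
C → match
D → match
E → no match
F → match
G → no match
Total matched: 5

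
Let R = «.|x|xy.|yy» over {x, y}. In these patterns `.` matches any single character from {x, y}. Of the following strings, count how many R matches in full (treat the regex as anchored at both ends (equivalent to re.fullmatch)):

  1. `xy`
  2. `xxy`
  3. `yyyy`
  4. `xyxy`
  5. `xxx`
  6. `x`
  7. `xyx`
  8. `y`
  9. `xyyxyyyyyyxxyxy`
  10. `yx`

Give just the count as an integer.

3

1 → no match
2 → no match
3 → no match
4 → no match
5 → no match
6 → match
7 → match
8 → match
9 → no match
10 → no match
Total matched: 3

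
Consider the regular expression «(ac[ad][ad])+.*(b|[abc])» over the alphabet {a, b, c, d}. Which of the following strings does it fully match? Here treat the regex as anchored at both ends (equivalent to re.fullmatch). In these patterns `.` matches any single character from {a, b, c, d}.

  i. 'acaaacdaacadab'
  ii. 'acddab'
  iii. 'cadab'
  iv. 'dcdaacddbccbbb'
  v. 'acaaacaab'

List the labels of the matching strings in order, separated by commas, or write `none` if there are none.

i → match
ii. 'acddab' → match
iii. 'cadab' → no match — must start with 'ac'
iv → no match — must start with 'ac'
v. 'acaaacaab' → match

i, ii, v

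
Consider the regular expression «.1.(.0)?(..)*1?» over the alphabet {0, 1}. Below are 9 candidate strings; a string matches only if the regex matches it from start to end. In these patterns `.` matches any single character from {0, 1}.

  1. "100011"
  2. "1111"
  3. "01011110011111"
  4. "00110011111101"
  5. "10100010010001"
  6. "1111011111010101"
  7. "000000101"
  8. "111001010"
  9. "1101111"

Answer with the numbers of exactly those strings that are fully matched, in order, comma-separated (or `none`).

1 → no match
2 → match
3 → match
4 → no match
5 → no match
6 → match
7 → no match
8 → match
9 → match

2, 3, 6, 8, 9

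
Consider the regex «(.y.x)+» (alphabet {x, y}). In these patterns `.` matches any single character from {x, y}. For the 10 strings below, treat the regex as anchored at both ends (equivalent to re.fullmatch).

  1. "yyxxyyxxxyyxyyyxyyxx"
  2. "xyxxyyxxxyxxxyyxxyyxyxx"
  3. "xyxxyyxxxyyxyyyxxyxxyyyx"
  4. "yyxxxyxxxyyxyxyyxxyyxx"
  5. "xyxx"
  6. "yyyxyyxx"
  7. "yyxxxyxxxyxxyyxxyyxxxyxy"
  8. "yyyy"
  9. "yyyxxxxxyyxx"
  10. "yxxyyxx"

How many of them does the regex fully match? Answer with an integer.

1 → match
2 → no match
3 → match
4 → no match
5 → match
6 → match
7 → no match — must end with "x"
8 → no match — must end with "x"
9 → no match
10 → no match
Total matched: 4

4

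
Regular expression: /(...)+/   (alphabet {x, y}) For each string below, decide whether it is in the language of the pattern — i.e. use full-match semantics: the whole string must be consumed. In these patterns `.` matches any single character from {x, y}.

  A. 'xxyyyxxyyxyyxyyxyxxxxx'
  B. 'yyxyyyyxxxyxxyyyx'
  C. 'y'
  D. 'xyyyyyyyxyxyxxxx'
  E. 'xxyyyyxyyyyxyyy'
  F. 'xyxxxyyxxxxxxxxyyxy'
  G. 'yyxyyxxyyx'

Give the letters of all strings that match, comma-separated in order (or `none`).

E

A → no match
B → no match
C → no match
D → no match
E → match
F → no match
G → no match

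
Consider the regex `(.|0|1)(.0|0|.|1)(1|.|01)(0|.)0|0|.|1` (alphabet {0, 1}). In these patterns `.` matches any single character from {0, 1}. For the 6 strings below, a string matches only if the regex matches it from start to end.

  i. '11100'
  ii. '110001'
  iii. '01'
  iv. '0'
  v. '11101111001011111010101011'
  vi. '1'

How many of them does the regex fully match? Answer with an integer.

i → match
ii → no match
iii → no match
iv → match
v → no match
vi → match
Total matched: 3

3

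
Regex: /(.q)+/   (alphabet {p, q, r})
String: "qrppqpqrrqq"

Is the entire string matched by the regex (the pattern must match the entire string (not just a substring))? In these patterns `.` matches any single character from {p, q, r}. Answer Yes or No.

No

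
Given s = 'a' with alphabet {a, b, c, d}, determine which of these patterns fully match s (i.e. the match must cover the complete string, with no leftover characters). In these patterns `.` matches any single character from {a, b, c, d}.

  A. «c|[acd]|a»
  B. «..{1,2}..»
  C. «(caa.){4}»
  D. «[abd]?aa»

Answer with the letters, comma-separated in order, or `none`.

A

A → match
B → no match
C → no match — must start with 'caa'
D → no match — must end with 'aa'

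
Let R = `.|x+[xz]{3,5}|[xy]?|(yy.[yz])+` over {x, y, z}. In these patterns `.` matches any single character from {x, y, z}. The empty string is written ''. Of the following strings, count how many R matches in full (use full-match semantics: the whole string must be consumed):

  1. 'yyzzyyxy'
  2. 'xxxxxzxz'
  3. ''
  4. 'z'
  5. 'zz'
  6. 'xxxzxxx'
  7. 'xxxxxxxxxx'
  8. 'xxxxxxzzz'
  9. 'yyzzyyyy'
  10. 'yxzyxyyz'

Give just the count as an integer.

1 → match
2 → match
3 → match
4 → match
5 → no match
6 → match
7 → match
8 → match
9 → match
10 → no match
Total matched: 8

8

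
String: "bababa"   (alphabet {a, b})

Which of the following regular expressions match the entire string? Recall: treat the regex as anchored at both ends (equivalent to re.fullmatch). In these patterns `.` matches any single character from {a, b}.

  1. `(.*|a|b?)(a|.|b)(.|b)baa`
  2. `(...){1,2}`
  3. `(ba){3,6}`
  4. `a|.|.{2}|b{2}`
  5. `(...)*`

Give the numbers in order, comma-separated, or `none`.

2, 3, 5

1 → no match — must end with "baa"
2 → match
3 → match
4 → no match
5 → match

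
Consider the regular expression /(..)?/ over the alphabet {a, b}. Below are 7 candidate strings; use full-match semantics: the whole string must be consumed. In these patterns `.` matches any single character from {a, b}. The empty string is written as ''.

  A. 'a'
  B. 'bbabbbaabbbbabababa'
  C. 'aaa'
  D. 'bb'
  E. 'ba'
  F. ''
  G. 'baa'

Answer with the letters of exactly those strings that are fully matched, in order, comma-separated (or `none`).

A → no match
B → no match
C → no match
D → match
E → match
F → match
G → no match

D, E, F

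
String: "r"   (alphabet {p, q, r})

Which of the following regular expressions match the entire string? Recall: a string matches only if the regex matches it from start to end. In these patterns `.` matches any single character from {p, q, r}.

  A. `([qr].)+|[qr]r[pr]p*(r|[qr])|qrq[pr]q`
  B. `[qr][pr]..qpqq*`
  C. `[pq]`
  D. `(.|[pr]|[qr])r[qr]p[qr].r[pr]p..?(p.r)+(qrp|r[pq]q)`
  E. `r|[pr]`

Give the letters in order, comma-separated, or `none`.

A → no match
B → no match
C → no match
D → no match
E → match

E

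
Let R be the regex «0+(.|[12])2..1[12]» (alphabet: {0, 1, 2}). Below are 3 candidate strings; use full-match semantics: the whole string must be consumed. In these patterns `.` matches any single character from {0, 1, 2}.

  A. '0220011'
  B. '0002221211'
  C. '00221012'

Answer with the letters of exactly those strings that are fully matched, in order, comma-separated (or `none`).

A, C

A. '0220011' → match
B. '0002221211' → no match
C. '00221012' → match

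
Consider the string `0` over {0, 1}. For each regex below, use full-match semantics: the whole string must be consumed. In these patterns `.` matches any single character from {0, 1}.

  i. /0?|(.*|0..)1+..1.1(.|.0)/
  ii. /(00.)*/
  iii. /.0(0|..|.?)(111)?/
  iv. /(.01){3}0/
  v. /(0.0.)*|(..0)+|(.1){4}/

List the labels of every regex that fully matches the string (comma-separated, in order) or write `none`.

i

i → match
ii → no match
iii → no match
iv → no match — must end with `010`
v → no match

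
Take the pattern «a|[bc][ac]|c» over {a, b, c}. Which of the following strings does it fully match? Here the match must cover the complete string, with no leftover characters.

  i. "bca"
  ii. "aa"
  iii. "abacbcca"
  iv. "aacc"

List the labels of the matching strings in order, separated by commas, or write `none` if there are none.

i → no match
ii → no match
iii → no match
iv → no match

none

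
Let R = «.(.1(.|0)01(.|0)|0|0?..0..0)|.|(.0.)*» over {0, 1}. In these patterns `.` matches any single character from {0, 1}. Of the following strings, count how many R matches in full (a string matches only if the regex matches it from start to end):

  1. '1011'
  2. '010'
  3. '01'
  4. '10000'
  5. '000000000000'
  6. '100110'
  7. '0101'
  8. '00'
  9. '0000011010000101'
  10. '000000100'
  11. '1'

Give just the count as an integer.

1 → no match
2 → no match
3 → no match
4 → no match
5 → match
6 → no match
7 → no match
8 → match
9 → no match
10 → match
11 → match
Total matched: 4

4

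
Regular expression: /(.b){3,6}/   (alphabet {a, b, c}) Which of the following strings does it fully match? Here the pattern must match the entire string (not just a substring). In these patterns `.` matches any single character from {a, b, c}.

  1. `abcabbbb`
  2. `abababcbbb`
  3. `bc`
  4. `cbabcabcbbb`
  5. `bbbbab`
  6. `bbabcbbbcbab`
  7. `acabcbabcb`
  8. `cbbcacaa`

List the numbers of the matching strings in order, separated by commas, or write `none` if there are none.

2, 5, 6

1 → no match
2 → match
3 → no match — must end with `b`
4 → no match
5 → match
6 → match
7 → no match
8 → no match — must end with `b`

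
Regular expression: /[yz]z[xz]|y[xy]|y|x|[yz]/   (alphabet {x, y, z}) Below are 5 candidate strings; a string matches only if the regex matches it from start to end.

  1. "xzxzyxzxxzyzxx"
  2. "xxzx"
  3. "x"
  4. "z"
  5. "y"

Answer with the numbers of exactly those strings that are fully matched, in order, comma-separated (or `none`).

1 → no match
2. "xxzx" → no match
3. "x" → match
4. "z" → match
5. "y" → match

3, 4, 5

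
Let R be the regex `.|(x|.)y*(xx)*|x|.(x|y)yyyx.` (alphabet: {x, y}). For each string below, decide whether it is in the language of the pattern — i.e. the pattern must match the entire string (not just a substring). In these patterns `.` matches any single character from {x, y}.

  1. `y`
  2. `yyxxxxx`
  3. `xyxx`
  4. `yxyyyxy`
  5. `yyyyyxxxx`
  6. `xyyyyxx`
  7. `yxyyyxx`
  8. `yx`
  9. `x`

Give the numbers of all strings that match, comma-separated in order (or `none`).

1, 3, 4, 5, 6, 7, 9

1 → match
2 → no match
3 → match
4 → match
5 → match
6 → match
7 → match
8 → no match
9 → match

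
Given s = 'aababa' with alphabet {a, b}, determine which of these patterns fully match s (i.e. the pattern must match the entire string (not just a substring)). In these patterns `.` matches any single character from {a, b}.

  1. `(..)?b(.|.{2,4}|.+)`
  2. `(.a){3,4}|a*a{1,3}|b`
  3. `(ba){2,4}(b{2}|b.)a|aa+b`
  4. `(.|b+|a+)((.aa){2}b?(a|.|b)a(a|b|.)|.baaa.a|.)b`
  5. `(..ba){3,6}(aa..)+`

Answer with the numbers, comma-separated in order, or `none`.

1 → match
2 → match
3 → no match
4 → no match — must end with 'b'
5 → no match

1, 2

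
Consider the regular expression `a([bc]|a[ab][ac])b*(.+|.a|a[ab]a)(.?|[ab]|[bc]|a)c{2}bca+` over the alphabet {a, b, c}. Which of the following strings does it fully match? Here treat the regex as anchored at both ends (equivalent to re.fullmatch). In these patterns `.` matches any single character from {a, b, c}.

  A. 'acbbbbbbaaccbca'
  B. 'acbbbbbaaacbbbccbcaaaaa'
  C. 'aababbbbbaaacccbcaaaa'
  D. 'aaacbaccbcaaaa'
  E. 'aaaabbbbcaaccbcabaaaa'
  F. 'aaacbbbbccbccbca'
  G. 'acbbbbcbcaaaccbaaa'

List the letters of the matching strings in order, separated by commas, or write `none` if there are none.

A → match
B → match
C → match
D → match
E → no match
F → match
G → no match

A, B, C, D, F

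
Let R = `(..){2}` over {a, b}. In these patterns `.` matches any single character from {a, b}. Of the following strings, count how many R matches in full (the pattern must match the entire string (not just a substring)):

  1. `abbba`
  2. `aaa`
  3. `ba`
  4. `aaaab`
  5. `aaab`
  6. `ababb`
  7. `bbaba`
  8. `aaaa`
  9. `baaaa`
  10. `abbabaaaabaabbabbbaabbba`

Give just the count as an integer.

1. `abbba` → no match
2. `aaa` → no match
3. `ba` → no match
4. `aaaab` → no match
5. `aaab` → match
6. `ababb` → no match
7. `bbaba` → no match
8. `aaaa` → match
9. `baaaa` → no match
10 → no match
Total matched: 2

2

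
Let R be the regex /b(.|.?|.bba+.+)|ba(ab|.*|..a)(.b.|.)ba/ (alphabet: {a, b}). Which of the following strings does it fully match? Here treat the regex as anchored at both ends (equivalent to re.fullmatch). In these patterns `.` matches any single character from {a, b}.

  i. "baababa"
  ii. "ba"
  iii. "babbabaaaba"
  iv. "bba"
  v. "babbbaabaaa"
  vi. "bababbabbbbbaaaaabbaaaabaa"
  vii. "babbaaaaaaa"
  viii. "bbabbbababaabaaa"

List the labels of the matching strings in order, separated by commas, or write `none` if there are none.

i → match
ii → match
iii → match
iv → no match
v → no match
vi → no match
vii → match
viii → no match

i, ii, iii, vii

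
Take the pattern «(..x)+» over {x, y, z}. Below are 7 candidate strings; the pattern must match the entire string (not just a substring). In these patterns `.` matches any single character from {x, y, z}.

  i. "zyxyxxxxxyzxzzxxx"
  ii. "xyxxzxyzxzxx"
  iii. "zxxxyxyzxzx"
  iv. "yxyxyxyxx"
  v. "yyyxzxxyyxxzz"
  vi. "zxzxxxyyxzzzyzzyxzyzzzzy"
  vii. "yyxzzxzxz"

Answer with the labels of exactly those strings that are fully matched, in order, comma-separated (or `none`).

ii

i → no match
ii. "xyxxzxyzxzxx" → match
iii. "zxxxyxyzxzx" → no match
iv. "yxyxyxyxx" → no match
v → no match — must end with "x"
vi → no match — must end with "x"
vii. "yyxzzxzxz" → no match — must end with "x"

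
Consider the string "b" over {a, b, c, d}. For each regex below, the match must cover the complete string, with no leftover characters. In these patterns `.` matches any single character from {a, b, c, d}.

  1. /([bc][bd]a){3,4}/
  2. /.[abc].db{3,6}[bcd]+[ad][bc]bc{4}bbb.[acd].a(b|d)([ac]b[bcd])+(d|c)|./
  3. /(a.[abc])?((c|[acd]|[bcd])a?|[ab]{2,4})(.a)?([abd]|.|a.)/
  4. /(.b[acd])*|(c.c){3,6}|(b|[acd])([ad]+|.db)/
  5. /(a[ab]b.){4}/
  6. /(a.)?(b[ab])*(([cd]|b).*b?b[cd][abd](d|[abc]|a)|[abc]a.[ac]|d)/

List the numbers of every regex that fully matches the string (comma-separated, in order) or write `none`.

1 → no match — must end with "a"
2 → match
3 → no match
4 → no match
5 → no match — must start with "a"
6 → no match

2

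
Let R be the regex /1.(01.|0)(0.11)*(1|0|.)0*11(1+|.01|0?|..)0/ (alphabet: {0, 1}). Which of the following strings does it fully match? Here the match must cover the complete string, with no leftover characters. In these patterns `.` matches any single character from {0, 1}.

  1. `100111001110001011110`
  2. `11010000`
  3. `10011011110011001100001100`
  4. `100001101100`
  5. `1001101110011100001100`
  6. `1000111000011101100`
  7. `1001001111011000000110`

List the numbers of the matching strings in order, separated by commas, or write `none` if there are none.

1 → no match
2 → no match
3 → no match
4 → match
5 → match
6 → no match
7 → no match

4, 5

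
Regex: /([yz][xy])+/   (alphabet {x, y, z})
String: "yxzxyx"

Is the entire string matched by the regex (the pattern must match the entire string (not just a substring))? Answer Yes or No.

Yes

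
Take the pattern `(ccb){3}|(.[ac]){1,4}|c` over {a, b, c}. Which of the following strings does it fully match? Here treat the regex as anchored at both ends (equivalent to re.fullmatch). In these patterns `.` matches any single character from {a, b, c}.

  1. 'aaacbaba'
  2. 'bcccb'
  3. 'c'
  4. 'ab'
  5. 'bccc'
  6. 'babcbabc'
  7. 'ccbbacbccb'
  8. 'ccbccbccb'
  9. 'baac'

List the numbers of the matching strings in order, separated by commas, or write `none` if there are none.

1. 'aaacbaba' → match
2. 'bcccb' → no match
3. 'c' → match
4. 'ab' → no match
5. 'bccc' → match
6. 'babcbabc' → match
7. 'ccbbacbccb' → no match
8. 'ccbccbccb' → match
9. 'baac' → match

1, 3, 5, 6, 8, 9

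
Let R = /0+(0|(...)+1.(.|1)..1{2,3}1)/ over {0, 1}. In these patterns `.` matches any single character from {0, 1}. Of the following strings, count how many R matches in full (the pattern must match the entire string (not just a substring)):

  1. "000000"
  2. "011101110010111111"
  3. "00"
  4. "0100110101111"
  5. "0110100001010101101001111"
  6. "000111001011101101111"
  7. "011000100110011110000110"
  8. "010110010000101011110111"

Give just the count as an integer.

1 → match
2 → match
3 → match
4 → match
5 → match
6 → match
7 → no match
8 → match
Total matched: 7

7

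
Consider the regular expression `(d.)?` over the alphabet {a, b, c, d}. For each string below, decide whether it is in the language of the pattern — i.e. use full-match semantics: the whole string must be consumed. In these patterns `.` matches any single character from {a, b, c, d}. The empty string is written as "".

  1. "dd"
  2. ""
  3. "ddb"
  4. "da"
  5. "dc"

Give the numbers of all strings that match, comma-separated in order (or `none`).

1 → match
2 → match
3 → no match
4 → match
5 → match

1, 2, 4, 5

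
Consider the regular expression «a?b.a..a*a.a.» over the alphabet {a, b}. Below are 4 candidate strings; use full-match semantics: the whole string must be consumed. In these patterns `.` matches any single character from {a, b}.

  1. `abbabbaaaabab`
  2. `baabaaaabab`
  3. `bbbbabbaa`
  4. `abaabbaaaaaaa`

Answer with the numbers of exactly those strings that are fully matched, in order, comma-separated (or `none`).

1 → match
2 → match
3 → no match
4 → match

1, 2, 4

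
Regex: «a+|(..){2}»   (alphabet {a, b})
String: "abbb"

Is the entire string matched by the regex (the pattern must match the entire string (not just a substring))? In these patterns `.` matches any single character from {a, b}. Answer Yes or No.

Yes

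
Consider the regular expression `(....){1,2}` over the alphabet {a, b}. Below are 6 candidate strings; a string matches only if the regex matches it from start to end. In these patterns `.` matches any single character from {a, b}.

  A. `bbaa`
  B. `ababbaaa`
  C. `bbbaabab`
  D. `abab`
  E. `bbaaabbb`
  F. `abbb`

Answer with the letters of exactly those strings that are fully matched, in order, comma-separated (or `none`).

A, B, C, D, E, F

A → match
B → match
C → match
D → match
E → match
F → match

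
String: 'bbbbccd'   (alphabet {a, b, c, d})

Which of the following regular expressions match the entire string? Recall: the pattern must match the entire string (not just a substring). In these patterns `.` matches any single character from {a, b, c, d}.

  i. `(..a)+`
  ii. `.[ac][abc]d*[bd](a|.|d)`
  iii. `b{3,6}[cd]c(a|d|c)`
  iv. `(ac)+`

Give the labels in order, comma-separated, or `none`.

i → no match — must end with 'a'
ii → no match
iii → match
iv → no match — must start with 'ac'

iii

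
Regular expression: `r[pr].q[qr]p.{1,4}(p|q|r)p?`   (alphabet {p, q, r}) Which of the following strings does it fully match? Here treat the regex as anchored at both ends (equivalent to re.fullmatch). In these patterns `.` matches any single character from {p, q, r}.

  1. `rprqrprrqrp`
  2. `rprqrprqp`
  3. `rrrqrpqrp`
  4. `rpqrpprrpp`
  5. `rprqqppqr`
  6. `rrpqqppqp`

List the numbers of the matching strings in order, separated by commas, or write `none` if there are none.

1, 2, 3, 5, 6

1 → match
2 → match
3 → match
4 → no match
5 → match
6 → match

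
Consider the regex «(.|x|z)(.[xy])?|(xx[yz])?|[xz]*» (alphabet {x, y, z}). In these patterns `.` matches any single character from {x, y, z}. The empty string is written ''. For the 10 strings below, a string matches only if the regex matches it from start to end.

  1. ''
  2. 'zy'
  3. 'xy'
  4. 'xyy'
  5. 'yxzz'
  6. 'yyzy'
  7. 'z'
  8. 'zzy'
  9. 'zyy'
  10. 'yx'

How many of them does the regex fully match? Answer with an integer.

5

1 → match
2 → no match
3 → no match
4 → match
5 → no match
6 → no match
7 → match
8 → match
9 → match
10 → no match
Total matched: 5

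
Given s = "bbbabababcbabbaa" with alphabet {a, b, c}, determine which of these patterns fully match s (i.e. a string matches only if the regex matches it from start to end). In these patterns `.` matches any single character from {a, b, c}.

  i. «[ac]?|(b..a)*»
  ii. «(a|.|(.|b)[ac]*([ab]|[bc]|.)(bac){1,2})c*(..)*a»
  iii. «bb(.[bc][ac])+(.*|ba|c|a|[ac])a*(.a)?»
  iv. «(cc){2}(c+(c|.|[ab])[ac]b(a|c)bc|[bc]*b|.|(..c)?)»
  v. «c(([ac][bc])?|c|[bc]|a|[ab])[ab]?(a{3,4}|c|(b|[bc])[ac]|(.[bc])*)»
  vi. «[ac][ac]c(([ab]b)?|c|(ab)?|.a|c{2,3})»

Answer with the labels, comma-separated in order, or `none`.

i, ii

i → match
ii → match
iii → no match
iv → no match — must start with "cc"
v → no match — must start with "c"
vi → no match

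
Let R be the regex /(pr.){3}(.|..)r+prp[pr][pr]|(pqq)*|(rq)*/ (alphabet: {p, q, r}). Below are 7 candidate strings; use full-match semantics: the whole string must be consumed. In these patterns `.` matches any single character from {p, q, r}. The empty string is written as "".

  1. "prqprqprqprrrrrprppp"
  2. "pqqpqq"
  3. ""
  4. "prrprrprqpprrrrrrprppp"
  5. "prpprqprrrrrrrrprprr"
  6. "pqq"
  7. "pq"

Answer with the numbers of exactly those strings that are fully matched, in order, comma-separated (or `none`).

1, 2, 3, 4, 5, 6

1 → match
2 → match
3 → match
4 → match
5 → match
6 → match
7 → no match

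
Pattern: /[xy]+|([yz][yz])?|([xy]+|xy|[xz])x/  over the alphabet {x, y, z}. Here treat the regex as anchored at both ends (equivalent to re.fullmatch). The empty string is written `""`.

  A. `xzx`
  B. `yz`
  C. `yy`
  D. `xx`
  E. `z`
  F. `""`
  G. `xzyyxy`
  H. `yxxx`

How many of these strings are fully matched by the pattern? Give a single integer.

A → no match
B → match
C → match
D → match
E → no match
F → match
G → no match
H → match
Total matched: 5

5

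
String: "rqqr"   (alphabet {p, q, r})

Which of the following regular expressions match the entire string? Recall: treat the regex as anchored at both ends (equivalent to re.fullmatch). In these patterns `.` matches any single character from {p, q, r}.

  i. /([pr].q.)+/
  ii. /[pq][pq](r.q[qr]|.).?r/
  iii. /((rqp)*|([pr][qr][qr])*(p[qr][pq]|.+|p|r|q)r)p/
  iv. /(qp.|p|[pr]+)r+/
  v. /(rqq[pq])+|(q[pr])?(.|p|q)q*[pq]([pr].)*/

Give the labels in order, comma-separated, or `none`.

i

i → match
ii → no match
iii → no match — must end with "p"
iv → no match
v → no match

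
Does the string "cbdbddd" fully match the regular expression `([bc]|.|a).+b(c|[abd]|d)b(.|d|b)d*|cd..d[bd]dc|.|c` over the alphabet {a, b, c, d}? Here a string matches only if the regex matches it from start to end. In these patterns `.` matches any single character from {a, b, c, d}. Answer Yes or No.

No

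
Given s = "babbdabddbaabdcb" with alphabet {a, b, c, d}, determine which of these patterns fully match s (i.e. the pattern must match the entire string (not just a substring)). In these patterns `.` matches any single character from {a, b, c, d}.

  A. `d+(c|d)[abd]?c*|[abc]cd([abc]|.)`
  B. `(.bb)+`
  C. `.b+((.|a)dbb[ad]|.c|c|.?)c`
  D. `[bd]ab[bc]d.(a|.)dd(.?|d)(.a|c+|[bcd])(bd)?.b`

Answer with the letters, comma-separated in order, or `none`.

D

A → no match
B → no match — must end with "bb"
C → no match — must end with "c"
D → match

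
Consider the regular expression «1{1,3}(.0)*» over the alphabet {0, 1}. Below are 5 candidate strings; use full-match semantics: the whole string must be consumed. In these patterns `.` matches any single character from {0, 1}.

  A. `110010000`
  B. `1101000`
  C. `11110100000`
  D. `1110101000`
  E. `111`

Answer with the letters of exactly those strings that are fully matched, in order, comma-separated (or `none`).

B, C, D, E

A → no match
B → match
C → match
D → match
E → match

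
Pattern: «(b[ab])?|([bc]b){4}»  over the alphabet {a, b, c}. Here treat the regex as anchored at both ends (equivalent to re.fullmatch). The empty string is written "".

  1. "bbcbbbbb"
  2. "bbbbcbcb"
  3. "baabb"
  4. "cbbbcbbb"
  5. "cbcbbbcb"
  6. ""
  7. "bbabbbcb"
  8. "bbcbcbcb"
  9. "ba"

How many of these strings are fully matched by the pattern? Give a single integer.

1. "bbcbbbbb" → match
2. "bbbbcbcb" → match
3. "baabb" → no match
4. "cbbbcbbb" → match
5. "cbcbbbcb" → match
6. "" → match
7. "bbabbbcb" → no match
8. "bbcbcbcb" → match
9. "ba" → match
Total matched: 7

7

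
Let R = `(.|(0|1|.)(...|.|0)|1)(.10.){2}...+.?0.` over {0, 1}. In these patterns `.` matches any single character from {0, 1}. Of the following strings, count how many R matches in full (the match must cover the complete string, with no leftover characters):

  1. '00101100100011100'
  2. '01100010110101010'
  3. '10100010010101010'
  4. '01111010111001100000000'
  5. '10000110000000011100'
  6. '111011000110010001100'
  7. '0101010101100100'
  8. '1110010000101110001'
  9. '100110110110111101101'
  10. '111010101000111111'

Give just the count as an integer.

1

1 → no match
2 → no match
3 → no match
4 → no match
5 → no match
6 → no match
7 → match
8 → no match
9 → no match
10 → no match
Total matched: 1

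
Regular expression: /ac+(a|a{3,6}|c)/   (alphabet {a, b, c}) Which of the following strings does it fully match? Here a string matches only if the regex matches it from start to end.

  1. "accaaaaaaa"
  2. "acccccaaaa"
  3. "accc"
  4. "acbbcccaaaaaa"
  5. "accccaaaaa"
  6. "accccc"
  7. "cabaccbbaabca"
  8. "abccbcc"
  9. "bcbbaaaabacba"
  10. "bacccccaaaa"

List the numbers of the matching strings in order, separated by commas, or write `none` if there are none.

1 → no match
2 → match
3 → match
4 → no match
5 → match
6 → match
7 → no match — must start with "ac"
8 → no match — must start with "ac"
9 → no match — must start with "ac"
10 → no match — must start with "ac"

2, 3, 5, 6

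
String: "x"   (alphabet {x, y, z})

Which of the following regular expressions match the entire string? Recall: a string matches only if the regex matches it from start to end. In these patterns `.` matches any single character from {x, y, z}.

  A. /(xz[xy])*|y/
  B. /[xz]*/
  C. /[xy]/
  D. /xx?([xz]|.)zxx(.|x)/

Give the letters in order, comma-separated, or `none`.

B, C

A → no match
B → match
C → match
D → no match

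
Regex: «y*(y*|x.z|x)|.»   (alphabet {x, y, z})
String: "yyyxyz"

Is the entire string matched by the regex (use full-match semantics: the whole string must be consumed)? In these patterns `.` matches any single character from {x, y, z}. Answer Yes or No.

Yes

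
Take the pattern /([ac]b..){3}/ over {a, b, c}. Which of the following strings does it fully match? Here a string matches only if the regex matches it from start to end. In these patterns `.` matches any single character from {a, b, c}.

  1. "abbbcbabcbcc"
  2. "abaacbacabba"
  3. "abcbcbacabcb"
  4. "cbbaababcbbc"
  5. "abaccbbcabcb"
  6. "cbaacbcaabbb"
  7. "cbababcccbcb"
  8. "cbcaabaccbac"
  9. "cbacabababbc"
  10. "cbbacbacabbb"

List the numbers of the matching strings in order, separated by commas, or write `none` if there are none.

1. "abbbcbabcbcc" → match
2. "abaacbacabba" → match
3. "abcbcbacabcb" → match
4. "cbbaababcbbc" → match
5. "abaccbbcabcb" → match
6. "cbaacbcaabbb" → match
7. "cbababcccbcb" → match
8. "cbcaabaccbac" → match
9. "cbacabababbc" → match
10. "cbbacbacabbb" → match

1, 2, 3, 4, 5, 6, 7, 8, 9, 10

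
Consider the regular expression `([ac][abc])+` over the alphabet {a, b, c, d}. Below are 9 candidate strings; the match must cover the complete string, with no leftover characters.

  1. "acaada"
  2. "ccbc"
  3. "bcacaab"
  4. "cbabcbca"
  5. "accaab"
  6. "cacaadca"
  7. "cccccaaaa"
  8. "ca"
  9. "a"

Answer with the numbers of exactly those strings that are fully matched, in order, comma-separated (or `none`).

1 → no match
2 → no match
3 → no match
4 → match
5 → match
6 → no match
7 → no match
8 → match
9 → no match

4, 5, 8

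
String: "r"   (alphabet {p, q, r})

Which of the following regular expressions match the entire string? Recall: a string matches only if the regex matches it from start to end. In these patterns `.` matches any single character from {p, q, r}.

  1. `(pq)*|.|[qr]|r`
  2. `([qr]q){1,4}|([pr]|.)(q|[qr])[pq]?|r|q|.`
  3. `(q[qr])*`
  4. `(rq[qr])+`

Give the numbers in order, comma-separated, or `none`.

1 → match
2 → match
3 → no match
4 → no match — must start with "rq"

1, 2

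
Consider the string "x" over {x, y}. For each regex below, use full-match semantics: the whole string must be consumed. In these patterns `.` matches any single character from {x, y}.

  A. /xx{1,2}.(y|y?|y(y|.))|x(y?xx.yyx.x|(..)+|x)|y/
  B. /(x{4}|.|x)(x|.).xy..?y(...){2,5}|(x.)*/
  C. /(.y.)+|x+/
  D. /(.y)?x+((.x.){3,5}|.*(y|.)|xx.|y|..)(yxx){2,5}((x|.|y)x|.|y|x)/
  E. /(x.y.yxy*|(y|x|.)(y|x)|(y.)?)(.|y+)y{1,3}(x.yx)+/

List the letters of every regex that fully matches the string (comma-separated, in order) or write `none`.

C

A → no match
B → no match
C → match
D → no match
E → no match — must end with "yx"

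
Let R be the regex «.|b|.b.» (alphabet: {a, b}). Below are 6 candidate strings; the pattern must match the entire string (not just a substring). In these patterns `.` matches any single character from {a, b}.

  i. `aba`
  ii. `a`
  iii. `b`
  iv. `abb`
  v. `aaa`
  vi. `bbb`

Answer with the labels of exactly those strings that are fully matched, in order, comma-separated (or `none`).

i, ii, iii, iv, vi

i → match
ii → match
iii → match
iv → match
v → no match
vi → match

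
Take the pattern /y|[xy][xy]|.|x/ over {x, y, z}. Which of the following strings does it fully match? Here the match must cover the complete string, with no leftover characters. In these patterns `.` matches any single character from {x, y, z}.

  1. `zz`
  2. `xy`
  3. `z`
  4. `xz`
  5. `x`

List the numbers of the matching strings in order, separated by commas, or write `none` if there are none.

2, 3, 5

1. `zz` → no match
2. `xy` → match
3. `z` → match
4. `xz` → no match
5. `x` → match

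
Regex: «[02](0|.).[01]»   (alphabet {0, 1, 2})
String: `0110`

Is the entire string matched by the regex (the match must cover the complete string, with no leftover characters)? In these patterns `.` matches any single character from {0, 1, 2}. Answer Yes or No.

Yes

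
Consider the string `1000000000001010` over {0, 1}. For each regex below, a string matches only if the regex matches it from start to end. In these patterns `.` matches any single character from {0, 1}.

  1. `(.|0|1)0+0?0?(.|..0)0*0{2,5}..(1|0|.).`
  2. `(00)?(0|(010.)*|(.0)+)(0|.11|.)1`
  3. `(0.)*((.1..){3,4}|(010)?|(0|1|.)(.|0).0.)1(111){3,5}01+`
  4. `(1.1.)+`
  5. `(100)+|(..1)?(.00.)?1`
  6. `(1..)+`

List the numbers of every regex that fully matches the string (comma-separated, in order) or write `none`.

1 → match
2 → no match — must end with `1`
3 → no match — must end with `1`
4 → no match
5 → no match
6 → no match

1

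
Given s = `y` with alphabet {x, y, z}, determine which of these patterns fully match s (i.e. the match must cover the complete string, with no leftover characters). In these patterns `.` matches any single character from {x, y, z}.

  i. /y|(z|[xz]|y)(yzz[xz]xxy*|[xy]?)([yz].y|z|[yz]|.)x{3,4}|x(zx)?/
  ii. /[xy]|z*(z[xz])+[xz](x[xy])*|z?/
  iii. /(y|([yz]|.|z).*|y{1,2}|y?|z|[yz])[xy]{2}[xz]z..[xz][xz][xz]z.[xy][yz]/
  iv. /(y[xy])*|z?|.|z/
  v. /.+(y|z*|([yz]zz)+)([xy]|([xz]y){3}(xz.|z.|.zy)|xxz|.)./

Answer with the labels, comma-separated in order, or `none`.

i, ii, iv

i → match
ii → match
iii → no match
iv → match
v → no match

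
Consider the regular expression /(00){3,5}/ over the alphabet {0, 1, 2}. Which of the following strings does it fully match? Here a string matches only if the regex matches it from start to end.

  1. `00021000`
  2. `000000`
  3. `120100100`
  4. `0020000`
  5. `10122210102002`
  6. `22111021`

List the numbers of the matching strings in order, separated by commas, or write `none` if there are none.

2

1 → no match
2 → match
3 → no match — must start with `00`
4 → no match
5 → no match — must start with `00`
6 → no match — must start with `00`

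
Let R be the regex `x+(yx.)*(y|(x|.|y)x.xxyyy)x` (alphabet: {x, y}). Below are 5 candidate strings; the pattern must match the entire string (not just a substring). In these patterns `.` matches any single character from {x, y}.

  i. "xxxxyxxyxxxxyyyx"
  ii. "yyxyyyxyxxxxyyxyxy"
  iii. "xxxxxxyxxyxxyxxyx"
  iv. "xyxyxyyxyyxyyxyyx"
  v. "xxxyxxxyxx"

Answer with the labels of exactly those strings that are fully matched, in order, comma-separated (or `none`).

i, iii

i → match
ii → no match — must start with "x"
iii → match
iv → no match
v → no match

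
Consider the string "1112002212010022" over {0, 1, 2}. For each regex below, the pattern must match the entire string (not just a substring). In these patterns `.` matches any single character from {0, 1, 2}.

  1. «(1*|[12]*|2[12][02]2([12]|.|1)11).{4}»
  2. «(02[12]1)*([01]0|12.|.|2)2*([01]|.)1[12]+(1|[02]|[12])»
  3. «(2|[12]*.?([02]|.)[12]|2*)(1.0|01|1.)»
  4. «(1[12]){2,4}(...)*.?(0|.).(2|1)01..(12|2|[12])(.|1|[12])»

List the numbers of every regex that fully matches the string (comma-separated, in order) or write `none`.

1 → no match
2 → no match
3 → no match
4 → match

4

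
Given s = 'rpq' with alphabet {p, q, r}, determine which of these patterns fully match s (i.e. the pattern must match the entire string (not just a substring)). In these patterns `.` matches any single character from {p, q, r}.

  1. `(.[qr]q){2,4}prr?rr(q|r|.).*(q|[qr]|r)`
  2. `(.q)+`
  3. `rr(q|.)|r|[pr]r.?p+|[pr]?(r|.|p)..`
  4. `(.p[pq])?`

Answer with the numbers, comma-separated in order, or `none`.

3, 4

1 → no match
2 → no match
3 → match
4 → match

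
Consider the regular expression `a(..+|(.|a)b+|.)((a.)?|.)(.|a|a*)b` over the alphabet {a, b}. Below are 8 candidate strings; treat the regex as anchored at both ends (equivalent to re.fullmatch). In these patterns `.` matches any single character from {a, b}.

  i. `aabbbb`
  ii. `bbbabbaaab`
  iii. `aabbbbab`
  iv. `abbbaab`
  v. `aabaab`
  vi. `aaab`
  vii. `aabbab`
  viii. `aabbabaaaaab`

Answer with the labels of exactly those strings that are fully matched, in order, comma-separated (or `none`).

i, iii, iv, v, vi, vii, viii

i → match
ii → no match — must start with `a`
iii → match
iv → match
v → match
vi → match
vii → match
viii → match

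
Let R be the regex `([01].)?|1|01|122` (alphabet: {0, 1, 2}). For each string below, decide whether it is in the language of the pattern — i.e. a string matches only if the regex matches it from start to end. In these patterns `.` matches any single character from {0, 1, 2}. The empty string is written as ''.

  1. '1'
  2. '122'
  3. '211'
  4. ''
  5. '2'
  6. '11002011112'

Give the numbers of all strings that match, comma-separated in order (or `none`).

1, 2, 4

1 → match
2 → match
3 → no match
4 → match
5 → no match
6 → no match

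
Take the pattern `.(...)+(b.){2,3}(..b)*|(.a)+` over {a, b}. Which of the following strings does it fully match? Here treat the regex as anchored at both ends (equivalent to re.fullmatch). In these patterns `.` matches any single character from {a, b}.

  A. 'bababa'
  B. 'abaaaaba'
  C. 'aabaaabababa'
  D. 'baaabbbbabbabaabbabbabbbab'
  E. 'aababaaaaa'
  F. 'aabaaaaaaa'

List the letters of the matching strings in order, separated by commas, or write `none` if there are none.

A, C, D, E, F

A → match
B → no match
C → match
D → match
E → match
F → match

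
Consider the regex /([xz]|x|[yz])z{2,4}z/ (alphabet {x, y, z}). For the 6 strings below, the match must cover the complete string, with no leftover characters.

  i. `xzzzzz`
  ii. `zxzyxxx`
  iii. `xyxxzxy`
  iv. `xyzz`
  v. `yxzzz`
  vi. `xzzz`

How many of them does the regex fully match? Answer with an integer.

2

i → match
ii → no match — must end with `zz`
iii → no match — must end with `zz`
iv → no match
v → no match
vi → match
Total matched: 2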